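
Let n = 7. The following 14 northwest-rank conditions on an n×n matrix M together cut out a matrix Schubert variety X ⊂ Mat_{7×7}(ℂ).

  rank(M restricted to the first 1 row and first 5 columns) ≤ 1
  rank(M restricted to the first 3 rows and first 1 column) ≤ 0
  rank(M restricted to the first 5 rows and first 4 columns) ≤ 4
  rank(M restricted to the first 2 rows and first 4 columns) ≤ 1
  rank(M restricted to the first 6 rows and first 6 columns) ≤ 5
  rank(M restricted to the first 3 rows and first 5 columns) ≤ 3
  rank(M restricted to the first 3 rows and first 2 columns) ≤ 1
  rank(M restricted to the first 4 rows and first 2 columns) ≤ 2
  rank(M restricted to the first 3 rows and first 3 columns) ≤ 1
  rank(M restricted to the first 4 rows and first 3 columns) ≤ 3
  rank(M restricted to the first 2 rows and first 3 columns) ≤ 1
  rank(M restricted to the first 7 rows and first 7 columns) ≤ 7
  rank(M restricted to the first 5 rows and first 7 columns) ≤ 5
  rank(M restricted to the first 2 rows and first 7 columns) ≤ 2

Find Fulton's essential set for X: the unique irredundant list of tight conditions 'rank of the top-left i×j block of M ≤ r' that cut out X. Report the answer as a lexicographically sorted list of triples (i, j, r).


Rank table r_w(7×7) implied by the 14 constraints:

  R[1]: 0, 1, 1, 1, 1, 1, 1
  R[2]: 0, 1, 1, 1, 2, 2, 2
  R[3]: 0, 1, 1, 2, 3, 3, 3
  R[4]: 1, 2, 2, 3, 4, 4, 4
  R[5]: 1, 2, 3, 4, 5, 5, 5
  R[6]: 1, 2, 3, 4, 5, 5, 6
  R[7]: 1, 2, 3, 4, 5, 6, 7

so w = (2, 5, 4, 1, 3, 7, 6).

Rothe diagram D(w) (7 cells), 4 SE-corners (essential conditions):

[(2, 4, 1), (3, 1, 0), (3, 3, 1), (6, 6, 5)]


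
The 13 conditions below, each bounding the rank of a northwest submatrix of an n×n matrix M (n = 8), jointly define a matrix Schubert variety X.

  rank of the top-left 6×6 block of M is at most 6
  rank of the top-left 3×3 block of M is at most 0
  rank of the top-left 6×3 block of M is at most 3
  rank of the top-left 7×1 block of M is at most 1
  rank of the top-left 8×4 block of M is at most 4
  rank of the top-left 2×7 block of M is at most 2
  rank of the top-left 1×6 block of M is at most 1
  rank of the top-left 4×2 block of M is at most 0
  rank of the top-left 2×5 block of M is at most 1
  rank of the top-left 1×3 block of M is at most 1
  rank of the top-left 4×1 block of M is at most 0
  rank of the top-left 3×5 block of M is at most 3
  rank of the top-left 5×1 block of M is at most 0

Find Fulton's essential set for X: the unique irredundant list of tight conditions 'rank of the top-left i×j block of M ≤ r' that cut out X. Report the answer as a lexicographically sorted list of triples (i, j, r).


Recovering R(i,j) via the rank-extension bound from the 13 conditions:

  i=1: 0 0 0 1 1 1 1 1
  i=2: 0 0 0 1 1 2 2 2
  i=3: 0 0 0 1 2 3 3 3
  i=4: 0 0 1 2 3 4 4 4
  i=5: 0 1 2 3 4 5 5 5
  i=6: 1 2 3 4 5 6 6 6
  i=7: 1 2 3 4 5 6 7 7
  i=8: 1 2 3 4 5 6 7 8

the unique w with this rank table is (4, 6, 5, 3, 2, 1, 7, 8).

D(w) has 13 cells with 4 SE-corners; essential set:

[(2, 5, 1), (3, 3, 0), (4, 2, 0), (5, 1, 0)]


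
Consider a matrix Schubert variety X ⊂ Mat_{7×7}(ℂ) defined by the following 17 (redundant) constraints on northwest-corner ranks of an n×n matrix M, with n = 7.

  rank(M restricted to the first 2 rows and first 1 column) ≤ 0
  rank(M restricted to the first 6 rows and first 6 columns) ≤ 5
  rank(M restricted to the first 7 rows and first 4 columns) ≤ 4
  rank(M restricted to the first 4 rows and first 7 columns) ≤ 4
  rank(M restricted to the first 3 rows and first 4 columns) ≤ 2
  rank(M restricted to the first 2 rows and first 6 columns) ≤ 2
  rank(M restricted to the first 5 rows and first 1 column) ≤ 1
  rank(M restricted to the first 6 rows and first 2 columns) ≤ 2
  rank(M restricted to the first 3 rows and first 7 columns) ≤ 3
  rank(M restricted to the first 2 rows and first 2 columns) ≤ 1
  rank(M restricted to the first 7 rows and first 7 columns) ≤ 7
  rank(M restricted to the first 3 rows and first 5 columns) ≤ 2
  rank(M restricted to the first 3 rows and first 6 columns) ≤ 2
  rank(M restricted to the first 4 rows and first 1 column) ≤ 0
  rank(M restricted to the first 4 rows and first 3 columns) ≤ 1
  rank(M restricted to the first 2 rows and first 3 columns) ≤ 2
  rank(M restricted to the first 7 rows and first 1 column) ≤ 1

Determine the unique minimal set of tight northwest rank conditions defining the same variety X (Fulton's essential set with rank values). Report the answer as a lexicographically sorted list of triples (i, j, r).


Computing R[i][j] = min implied NW-rank bound (n=7, 17 conditions):

  0 | 1 | 1 | 1 | 1 | 1 | 1
  0 | 1 | 1 | 2 | 2 | 2 | 2
  0 | 1 | 1 | 2 | 2 | 2 | 3
  0 | 1 | 1 | 2 | 3 | 3 | 4
  1 | 2 | 2 | 3 | 4 | 4 | 5
  1 | 2 | 3 | 4 | 5 | 5 | 6
  1 | 2 | 3 | 4 | 5 | 6 | 7

reading off 1-entries of Δ²R: w = (2, 4, 7, 5, 1, 3, 6).

D(w) has 9 cells with 3 SE-corners; essential set:

[(3, 6, 2), (4, 1, 0), (4, 3, 1)]


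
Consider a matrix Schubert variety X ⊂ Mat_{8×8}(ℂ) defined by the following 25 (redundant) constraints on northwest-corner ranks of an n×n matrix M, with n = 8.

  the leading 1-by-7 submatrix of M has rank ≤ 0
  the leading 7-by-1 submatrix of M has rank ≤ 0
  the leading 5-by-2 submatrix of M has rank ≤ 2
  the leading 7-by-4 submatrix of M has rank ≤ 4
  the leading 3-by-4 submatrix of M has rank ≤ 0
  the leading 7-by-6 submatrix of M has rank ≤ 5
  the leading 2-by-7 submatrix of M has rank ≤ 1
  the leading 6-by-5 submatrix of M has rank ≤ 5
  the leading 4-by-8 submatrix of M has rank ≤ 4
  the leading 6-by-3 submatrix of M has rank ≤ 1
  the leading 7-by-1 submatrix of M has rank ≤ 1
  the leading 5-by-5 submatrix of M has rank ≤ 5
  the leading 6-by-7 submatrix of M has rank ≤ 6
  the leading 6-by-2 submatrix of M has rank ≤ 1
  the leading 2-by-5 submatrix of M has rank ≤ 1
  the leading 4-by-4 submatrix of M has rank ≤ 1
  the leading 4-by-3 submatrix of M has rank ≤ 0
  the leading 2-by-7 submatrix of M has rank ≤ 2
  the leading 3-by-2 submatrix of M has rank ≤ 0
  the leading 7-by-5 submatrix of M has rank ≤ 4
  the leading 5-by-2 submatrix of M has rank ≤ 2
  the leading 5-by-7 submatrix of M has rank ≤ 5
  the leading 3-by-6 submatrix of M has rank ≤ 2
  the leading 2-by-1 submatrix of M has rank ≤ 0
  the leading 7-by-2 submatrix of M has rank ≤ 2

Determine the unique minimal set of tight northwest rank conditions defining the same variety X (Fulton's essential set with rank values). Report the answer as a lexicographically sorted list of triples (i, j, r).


Recovering R(i,j) via the rank-extension bound from the 25 conditions:

  0 | 0 | 0 | 0 | 0 | 0 | 0 | 1
  0 | 0 | 0 | 0 | 1 | 1 | 1 | 2
  0 | 0 | 0 | 0 | 1 | 2 | 2 | 3
  0 | 0 | 0 | 1 | 2 | 3 | 3 | 4
  0 | 1 | 1 | 2 | 3 | 4 | 4 | 5
  0 | 1 | 1 | 2 | 3 | 4 | 5 | 6
  0 | 1 | 2 | 3 | 4 | 5 | 6 | 7
  1 | 2 | 3 | 4 | 5 | 6 | 7 | 8

giving w = (8, 5, 6, 4, 2, 7, 3, 1) via Δ²R.

Rothe diagram D(w) (22 cells), 5 SE-corners (essential conditions):

[(1, 7, 0), (3, 4, 0), (4, 3, 0), (6, 3, 1), (7, 1, 0)]


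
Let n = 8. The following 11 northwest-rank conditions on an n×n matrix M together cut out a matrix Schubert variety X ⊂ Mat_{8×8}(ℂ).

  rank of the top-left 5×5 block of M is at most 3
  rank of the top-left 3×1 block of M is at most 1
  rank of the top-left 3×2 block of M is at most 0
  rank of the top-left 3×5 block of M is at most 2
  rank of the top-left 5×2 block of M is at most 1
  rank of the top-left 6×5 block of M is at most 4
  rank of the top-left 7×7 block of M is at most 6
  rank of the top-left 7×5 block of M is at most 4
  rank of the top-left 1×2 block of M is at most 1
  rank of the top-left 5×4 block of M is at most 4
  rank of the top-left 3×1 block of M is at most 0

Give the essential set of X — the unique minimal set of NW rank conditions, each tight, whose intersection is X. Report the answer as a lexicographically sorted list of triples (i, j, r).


Recovering R(i,j) via the rank-extension bound from the 11 conditions:

  row 1: 0 0 1 1 1 1 1 1
  row 2: 0 0 1 2 2 2 2 2
  row 3: 0 0 1 2 2 3 3 3
  row 4: 1 1 2 3 3 4 4 4
  row 5: 1 1 2 3 3 4 5 5
  row 6: 1 2 3 4 4 5 6 6
  row 7: 1 2 3 4 4 5 6 7
  row 8: 1 2 3 4 5 6 7 8

reading off 1-entries of Δ²R: w = (3, 4, 6, 1, 7, 2, 8, 5).

5 SE-corners of the 10-cell Rothe diagram give Ess(w):

[(3, 2, 0), (3, 5, 2), (5, 2, 1), (5, 5, 3), (7, 5, 4)]


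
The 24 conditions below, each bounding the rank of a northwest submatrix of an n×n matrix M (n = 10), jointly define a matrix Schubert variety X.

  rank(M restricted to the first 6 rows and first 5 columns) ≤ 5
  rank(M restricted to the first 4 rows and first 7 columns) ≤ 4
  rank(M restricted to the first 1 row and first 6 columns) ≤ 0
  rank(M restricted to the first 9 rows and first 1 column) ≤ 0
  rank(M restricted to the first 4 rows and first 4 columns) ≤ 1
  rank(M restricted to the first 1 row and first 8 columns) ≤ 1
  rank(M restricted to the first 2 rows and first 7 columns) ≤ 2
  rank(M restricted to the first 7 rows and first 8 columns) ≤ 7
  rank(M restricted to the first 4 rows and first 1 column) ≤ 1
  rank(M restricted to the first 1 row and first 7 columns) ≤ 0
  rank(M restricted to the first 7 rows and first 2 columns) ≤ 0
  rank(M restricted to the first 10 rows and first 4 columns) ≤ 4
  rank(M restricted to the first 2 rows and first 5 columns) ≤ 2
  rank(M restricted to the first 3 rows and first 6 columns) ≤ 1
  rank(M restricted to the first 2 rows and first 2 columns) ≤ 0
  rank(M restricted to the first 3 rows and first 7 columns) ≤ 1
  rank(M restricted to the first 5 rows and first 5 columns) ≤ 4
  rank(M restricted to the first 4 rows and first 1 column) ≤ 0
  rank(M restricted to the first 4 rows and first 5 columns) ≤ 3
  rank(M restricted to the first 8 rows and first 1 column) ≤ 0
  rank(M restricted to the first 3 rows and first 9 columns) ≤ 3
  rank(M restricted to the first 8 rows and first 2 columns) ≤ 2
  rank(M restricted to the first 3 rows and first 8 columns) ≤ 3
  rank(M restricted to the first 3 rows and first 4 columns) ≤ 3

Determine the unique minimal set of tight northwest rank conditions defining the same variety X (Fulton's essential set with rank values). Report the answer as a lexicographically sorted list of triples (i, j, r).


The tightest implied rank at each (i,j), from the 24 conditions:

  row 1: 0 0 0 0 0 0 0 1 1 1
  row 2: 0 0 1 1 1 1 1 2 2 2
  row 3: 0 0 1 1 1 1 1 2 3 3
  row 4: 0 0 1 1 2 2 2 3 4 4
  row 5: 0 0 1 2 3 3 3 4 5 5
  row 6: 0 0 1 2 3 4 4 5 6 6
  row 7: 0 0 1 2 3 4 5 6 7 7
  row 8: 0 1 2 3 4 5 6 7 8 8
  row 9: 0 1 2 3 4 5 6 7 8 9
  row 10: 1 2 3 4 5 6 7 8 9 10

the unique w with this rank table is (8, 3, 9, 5, 4, 6, 7, 2, 10, 1).

Rothe diagram D(w) (26 cells), 5 SE-corners (essential conditions):

[(1, 7, 0), (3, 7, 1), (4, 4, 1), (7, 2, 0), (9, 1, 0)]


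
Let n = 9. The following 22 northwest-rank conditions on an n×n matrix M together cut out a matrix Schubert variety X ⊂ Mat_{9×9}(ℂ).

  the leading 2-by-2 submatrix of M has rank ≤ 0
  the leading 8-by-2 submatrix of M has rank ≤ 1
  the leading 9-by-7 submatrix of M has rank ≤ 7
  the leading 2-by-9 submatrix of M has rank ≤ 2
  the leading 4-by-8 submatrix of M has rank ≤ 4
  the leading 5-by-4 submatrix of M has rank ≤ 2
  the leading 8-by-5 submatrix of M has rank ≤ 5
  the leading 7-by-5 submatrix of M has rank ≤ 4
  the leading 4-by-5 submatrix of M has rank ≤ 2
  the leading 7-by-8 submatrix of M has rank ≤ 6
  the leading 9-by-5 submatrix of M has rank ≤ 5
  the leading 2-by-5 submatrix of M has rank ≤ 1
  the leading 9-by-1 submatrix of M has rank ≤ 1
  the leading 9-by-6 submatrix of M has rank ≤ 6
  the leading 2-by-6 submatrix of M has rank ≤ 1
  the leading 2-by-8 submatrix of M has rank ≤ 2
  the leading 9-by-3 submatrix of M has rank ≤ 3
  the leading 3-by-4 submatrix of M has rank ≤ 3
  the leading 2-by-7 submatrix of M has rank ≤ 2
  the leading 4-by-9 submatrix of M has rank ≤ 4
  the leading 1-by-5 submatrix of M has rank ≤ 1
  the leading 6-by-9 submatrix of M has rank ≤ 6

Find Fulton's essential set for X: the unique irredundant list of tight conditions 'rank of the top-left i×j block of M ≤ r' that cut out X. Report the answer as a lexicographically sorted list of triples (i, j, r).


Recovering R(i,j) via the rank-extension bound from the 22 conditions:

  i=1: 0 | 0 | 1 | 1 | 1 | 1 | 1 | 1 | 1
  i=2: 0 | 0 | 1 | 1 | 1 | 1 | 2 | 2 | 2
  i=3: 1 | 1 | 2 | 2 | 2 | 2 | 3 | 3 | 3
  i=4: 1 | 1 | 2 | 2 | 2 | 3 | 4 | 4 | 4
  i=5: 1 | 1 | 2 | 2 | 3 | 4 | 5 | 5 | 5
  i=6: 1 | 1 | 2 | 3 | 4 | 5 | 6 | 6 | 6
  i=7: 1 | 1 | 2 | 3 | 4 | 5 | 6 | 6 | 7
  i=8: 1 | 1 | 2 | 3 | 4 | 5 | 6 | 7 | 8
  i=9: 1 | 2 | 3 | 4 | 5 | 6 | 7 | 8 | 9

giving w = (3, 7, 1, 6, 5, 4, 9, 8, 2) via Δ²R.

6 SE-corners of the 16-cell Rothe diagram give Ess(w):

[(2, 2, 0), (2, 6, 1), (4, 5, 2), (5, 4, 2), (7, 8, 6), (8, 2, 1)]


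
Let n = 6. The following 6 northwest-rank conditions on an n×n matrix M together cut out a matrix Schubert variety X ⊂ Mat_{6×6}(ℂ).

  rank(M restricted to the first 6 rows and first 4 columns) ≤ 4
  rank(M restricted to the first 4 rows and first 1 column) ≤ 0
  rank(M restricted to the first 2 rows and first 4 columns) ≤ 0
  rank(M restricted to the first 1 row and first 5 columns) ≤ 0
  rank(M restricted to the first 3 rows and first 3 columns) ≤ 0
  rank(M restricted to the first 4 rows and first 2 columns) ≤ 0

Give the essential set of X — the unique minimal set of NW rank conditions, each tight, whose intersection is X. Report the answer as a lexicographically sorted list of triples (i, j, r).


The tightest implied rank at each (i,j), from the 6 conditions:

  R[1]: 0 0 0 0 0 1
  R[2]: 0 0 0 0 1 2
  R[3]: 0 0 0 1 2 3
  R[4]: 0 0 1 2 3 4
  R[5]: 1 1 2 3 4 5
  R[6]: 1 2 3 4 5 6

the unique w with this rank table is (6, 5, 4, 3, 1, 2).

D(w) has 14 cells with 4 SE-corners; essential set:

[(1, 5, 0), (2, 4, 0), (3, 3, 0), (4, 2, 0)]


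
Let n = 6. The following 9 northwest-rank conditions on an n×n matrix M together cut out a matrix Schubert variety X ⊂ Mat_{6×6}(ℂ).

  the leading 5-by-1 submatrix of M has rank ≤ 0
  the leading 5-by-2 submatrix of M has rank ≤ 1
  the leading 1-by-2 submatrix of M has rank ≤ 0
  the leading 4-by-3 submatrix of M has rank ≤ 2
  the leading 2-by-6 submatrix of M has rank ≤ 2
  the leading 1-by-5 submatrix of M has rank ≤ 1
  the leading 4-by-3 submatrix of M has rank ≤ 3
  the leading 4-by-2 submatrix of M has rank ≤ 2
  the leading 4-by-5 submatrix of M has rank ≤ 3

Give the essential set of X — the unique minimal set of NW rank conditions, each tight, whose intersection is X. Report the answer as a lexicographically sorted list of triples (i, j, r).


Reconstructing r_w from the 9 given conditions:

  i=1: 0, 0, 1, 1, 1, 1
  i=2: 0, 1, 2, 2, 2, 2
  i=3: 0, 1, 2, 3, 3, 3
  i=4: 0, 1, 2, 3, 3, 4
  i=5: 0, 1, 2, 3, 4, 5
  i=6: 1, 2, 3, 4, 5, 6

second differences of R give the permutation w = (3, 2, 4, 6, 5, 1).

3 SE-corners of the 7-cell Rothe diagram give Ess(w):

[(1, 2, 0), (4, 5, 3), (5, 1, 0)]


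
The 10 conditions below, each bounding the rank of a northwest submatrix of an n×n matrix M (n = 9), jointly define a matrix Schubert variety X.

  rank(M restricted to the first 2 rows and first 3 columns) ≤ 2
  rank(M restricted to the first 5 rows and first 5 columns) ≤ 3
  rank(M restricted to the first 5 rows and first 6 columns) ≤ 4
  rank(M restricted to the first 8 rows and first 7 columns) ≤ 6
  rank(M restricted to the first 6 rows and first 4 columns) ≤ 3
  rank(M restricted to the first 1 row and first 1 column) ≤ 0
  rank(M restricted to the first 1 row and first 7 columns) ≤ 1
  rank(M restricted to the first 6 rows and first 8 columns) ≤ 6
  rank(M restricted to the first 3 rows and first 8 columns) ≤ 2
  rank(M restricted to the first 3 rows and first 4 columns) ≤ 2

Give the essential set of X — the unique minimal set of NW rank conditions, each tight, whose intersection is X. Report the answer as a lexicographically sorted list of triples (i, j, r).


Rank table r_w(9×9) implied by the 10 constraints:

  row 1: 0, 1, 1, 1, 1, 1, 1, 1, 1
  row 2: 1, 2, 2, 2, 2, 2, 2, 2, 2
  row 3: 1, 2, 2, 2, 2, 2, 2, 2, 3
  row 4: 1, 2, 3, 3, 3, 3, 3, 3, 4
  row 5: 1, 2, 3, 3, 3, 4, 4, 4, 5
  row 6: 1, 2, 3, 3, 4, 5, 5, 5, 6
  row 7: 1, 2, 3, 4, 5, 6, 6, 6, 7
  row 8: 1, 2, 3, 4, 5, 6, 6, 7, 8
  row 9: 1, 2, 3, 4, 5, 6, 7, 8, 9

so w = (2, 1, 9, 3, 6, 5, 4, 8, 7).

Fulton essential set (5 of the 11 Rothe cells):

[(1, 1, 0), (3, 8, 2), (5, 5, 3), (6, 4, 3), (8, 7, 6)]


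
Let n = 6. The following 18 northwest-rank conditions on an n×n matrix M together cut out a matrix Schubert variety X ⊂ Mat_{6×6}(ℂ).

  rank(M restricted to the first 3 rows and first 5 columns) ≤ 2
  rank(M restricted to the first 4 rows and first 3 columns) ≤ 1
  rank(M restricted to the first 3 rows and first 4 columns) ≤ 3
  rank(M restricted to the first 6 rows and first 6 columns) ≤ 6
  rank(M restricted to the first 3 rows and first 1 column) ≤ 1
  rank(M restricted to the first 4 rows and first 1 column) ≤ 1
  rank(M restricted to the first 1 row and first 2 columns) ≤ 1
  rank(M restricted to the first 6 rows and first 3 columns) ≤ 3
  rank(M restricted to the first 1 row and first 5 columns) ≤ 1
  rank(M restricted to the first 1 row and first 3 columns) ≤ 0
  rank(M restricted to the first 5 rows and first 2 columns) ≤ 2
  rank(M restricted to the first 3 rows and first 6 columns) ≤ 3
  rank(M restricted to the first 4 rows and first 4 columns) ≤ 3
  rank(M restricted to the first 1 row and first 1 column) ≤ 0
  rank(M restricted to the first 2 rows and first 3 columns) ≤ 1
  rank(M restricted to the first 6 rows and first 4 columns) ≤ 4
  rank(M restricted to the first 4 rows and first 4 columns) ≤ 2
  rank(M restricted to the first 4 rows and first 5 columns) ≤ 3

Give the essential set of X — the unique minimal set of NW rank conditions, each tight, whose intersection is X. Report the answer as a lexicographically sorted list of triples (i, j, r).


The tightest implied rank at each (i,j), from the 18 conditions:

  0 0 0 1 1 1
  1 1 1 2 2 2
  1 1 1 2 2 3
  1 1 1 2 3 4
  1 2 2 3 4 5
  1 2 3 4 5 6

reading off 1-entries of Δ²R: w = (4, 1, 6, 5, 2, 3).

ℓ(w)=8; the 3 essential cells (i,j,r):

[(1, 3, 0), (3, 5, 2), (4, 3, 1)]


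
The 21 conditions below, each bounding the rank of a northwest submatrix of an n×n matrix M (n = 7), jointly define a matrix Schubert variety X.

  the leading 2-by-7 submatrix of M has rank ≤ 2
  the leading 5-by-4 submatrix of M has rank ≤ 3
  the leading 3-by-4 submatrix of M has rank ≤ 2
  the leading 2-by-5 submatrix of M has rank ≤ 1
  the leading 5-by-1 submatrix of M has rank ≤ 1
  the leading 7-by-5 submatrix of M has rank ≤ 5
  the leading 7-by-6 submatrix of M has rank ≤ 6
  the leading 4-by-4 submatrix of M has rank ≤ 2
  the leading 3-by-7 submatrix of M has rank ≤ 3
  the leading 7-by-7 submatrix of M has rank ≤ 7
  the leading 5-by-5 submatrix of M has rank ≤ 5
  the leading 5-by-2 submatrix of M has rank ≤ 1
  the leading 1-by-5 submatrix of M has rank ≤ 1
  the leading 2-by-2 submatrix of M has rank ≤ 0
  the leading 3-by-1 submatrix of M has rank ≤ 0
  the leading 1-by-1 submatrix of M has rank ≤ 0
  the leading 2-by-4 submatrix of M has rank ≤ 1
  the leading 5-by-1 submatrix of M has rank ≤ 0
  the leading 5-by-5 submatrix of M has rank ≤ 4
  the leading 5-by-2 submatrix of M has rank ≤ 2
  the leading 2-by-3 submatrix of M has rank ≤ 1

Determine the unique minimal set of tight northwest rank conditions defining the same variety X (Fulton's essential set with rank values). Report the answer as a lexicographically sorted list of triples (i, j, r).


Reconstructing r_w from the 21 given conditions:

  R[1]: 0  0  1  1  1  1  1
  R[2]: 0  0  1  1  1  2  2
  R[3]: 0  1  2  2  2  3  3
  R[4]: 0  1  2  2  3  4  4
  R[5]: 0  1  2  3  4  5  5
  R[6]: 1  2  3  4  5  6  6
  R[7]: 1  2  3  4  5  6  7

second differences of R give the permutation w = (3, 6, 2, 5, 4, 1, 7).

4 SE-corners of the 10-cell Rothe diagram give Ess(w):

[(2, 2, 0), (2, 5, 1), (4, 4, 2), (5, 1, 0)]


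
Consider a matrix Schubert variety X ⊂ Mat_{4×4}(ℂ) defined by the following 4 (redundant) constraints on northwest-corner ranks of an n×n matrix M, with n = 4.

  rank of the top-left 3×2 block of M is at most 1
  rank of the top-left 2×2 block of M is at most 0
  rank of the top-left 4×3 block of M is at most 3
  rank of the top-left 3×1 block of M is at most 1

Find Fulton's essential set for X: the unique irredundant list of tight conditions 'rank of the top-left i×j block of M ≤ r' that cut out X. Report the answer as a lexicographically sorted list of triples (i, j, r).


The tightest implied rank at each (i,j), from the 4 conditions:

  row 1: 0  0  1  1
  row 2: 0  0  1  2
  row 3: 1  1  2  3
  row 4: 1  2  3  4

reading off 1-entries of Δ²R: w = (3, 4, 1, 2).

|D(w)|=4, |Ess(w)|=1:

[(2, 2, 0)]


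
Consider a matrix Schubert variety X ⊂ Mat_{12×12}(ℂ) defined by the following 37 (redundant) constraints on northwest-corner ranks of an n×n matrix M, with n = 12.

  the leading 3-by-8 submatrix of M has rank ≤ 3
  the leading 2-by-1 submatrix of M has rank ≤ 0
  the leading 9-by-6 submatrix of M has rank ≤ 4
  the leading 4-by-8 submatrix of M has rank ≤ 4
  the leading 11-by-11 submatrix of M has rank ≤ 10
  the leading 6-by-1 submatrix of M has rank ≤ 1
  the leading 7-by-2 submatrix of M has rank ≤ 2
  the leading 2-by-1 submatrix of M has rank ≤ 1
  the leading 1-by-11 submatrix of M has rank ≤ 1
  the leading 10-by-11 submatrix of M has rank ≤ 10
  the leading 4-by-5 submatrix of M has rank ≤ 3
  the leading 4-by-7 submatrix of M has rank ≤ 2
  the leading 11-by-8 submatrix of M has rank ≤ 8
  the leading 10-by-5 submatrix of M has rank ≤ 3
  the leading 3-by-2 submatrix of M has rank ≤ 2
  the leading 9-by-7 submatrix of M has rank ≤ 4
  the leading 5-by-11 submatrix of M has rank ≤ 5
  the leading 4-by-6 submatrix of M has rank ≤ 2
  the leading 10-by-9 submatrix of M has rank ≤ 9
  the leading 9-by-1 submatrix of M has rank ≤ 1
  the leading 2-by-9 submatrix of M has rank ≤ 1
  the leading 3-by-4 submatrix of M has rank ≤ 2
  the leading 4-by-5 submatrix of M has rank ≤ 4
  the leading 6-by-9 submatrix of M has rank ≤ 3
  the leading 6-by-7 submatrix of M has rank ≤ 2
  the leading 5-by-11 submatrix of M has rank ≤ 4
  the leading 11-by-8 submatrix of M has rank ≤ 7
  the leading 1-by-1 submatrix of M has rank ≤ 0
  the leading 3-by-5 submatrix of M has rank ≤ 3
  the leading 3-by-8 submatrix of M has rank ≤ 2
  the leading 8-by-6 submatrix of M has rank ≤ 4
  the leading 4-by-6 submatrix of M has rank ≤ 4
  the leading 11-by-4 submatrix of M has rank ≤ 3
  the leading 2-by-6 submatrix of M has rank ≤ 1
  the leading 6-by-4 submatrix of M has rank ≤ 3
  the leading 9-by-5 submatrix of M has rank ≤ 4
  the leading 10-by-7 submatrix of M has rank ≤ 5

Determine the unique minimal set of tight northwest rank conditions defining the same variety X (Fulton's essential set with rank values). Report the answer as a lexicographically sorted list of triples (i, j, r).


Computing R[i][j] = min implied NW-rank bound (n=12, 37 conditions):

  R[1]: 0  1  1  1  1  1  1  1  1  1  1  1
  R[2]: 0  1  1  1  1  1  1  1  1  2  2  2
  R[3]: 1  2  2  2  2  2  2  2  2  3  3  3
  R[4]: 1  2  2  2  2  2  2  3  3  4  4  4
  R[5]: 1  2  2  2  2  2  2  3  3  4  4  5
  R[6]: 1  2  2  2  2  2  2  3  3  4  5  6
  R[7]: 1  2  3  3  3  3  3  4  4  5  6  7
  R[8]: 1  2  3  3  3  4  4  5  5  6  7  8
  R[9]: 1  2  3  3  3  4  4  5  6  7  8  9
  R[10]: 1  2  3  3  3  4  5  6  7  8  9  10
  R[11]: 1  2  3  3  4  5  6  7  8  9  10  11
  R[12]: 1  2  3  4  5  6  7  8  9  10  11  12

giving w = (2, 10, 1, 8, 12, 11, 3, 6, 9, 7, 5, 4) via Δ²R.

Fulton essential set (8 of the 35 Rothe cells):

[(2, 1, 0), (2, 9, 1), (5, 11, 4), (6, 7, 2), (6, 9, 3), (9, 7, 4), (10, 5, 3), (11, 4, 3)]


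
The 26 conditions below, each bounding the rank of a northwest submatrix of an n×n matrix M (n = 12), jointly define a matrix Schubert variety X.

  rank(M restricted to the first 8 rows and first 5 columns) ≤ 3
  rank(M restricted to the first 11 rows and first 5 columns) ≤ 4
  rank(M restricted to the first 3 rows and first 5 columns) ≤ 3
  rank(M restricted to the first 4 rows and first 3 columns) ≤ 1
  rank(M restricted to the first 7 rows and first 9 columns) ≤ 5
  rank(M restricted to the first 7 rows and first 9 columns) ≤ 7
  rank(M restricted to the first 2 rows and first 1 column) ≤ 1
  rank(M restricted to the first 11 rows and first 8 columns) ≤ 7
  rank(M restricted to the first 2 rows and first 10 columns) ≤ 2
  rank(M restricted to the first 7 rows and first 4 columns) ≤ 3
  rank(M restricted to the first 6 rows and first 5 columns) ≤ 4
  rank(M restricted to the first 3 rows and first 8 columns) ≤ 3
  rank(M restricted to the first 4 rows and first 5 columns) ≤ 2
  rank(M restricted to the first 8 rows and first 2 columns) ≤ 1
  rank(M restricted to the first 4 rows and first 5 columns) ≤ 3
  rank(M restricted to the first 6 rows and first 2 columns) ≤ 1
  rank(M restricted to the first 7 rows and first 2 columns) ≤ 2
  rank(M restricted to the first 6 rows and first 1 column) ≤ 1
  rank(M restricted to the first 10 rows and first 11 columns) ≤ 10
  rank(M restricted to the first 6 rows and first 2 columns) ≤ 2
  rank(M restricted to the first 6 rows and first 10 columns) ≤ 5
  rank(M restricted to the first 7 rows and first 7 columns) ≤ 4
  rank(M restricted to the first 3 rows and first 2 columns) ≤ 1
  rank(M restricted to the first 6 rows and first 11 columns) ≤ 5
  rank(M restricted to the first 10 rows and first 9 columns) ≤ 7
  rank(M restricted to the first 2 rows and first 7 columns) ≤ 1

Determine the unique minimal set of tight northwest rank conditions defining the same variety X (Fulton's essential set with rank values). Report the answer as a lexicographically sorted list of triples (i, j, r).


Computing R[i][j] = min implied NW-rank bound (n=12, 26 conditions):

  row 1: 1 1 1 1 1 1 1 1 1 1 1 1
  row 2: 1 1 1 1 1 1 1 2 2 2 2 2
  row 3: 1 1 1 2 2 2 2 3 3 3 3 3
  row 4: 1 1 1 2 2 3 3 4 4 4 4 4
  row 5: 1 1 2 3 3 4 4 5 5 5 5 5
  row 6: 1 1 2 3 3 4 4 5 5 5 5 6
  row 7: 1 1 2 3 3 4 4 5 5 6 6 7
  row 8: 1 1 2 3 3 4 5 6 6 7 7 8
  row 9: 1 2 3 4 4 5 6 7 7 8 8 9
  row 10: 1 2 3 4 4 5 6 7 7 8 9 10
  row 11: 1 2 3 4 4 5 6 7 8 9 10 11
  row 12: 1 2 3 4 5 6 7 8 9 10 11 12

giving w = (1, 8, 4, 6, 3, 12, 10, 7, 2, 11, 9, 5) via Δ²R.

ℓ(w)=27; the 10 essential cells (i,j,r):

[(2, 7, 1), (4, 3, 1), (4, 5, 2), (6, 11, 5), (7, 7, 4), (7, 9, 5), (8, 2, 1), (8, 5, 3), (10, 9, 7), (11, 5, 4)]


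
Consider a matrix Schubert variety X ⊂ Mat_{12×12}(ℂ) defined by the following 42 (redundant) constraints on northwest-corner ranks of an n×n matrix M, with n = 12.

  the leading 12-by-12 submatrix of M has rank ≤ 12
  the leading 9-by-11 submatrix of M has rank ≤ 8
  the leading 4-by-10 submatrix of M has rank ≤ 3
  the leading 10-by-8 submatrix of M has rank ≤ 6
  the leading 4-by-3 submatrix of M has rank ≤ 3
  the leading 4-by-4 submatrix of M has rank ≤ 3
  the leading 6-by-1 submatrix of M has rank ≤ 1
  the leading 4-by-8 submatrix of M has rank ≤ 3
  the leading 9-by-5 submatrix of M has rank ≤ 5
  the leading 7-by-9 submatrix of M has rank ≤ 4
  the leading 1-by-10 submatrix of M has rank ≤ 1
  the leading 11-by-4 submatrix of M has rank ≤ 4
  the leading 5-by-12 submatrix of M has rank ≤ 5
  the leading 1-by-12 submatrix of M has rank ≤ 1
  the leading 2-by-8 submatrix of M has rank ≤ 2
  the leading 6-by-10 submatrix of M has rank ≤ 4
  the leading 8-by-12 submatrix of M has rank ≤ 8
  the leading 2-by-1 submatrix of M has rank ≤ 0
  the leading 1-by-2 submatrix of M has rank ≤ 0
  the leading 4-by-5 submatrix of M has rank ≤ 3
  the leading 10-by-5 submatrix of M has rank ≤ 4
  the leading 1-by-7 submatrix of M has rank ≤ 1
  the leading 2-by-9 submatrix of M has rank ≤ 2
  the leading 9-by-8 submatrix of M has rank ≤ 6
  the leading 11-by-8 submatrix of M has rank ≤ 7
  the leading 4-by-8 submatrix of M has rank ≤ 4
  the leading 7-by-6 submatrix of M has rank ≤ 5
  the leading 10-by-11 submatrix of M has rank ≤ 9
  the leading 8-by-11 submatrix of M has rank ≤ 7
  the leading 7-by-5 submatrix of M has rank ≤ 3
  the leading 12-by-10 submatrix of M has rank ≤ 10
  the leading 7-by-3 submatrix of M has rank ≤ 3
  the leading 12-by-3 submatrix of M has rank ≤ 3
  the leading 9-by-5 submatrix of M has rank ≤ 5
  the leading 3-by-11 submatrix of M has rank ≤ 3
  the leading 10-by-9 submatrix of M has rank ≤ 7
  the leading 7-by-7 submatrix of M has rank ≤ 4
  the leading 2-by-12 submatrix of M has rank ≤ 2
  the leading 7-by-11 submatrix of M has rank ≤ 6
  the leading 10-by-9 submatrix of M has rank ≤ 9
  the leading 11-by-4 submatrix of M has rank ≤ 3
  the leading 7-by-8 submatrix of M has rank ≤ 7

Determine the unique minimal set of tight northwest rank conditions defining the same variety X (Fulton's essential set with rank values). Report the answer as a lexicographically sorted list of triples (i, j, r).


Computing R[i][j] = min implied NW-rank bound (n=12, 42 conditions):

  i=1: 0  0  1  1  1  1  1  1  1  1  1  1
  i=2: 0  1  2  2  2  2  2  2  2  2  2  2
  i=3: 1  2  3  3  3  3  3  3  3  3  3  3
  i=4: 1  2  3  3  3  3  3  3  3  3  4  4
  i=5: 1  2  3  3  3  4  4  4  4  4  5  5
  i=6: 1  2  3  3  3  4  4  4  4  4  5  6
  i=7: 1  2  3  3  3  4  4  4  4  5  6  7
  i=8: 1  2  3  3  4  5  5  5  5  6  7  8
  i=9: 1  2  3  3  4  5  6  6  6  7  8  9
  i=10: 1  2  3  3  4  5  6  6  7  8  9  10
  i=11: 1  2  3  3  4  5  6  7  8  9  10  11
  i=12: 1  2  3  4  5  6  7  8  9  10  11  12

so w = (3, 2, 1, 11, 6, 12, 10, 5, 7, 9, 8, 4).

|D(w)|=28, |Ess(w)|=8:

[(1, 2, 0), (2, 1, 0), (4, 10, 3), (6, 10, 4), (7, 5, 3), (7, 9, 4), (10, 8, 6), (11, 4, 3)]


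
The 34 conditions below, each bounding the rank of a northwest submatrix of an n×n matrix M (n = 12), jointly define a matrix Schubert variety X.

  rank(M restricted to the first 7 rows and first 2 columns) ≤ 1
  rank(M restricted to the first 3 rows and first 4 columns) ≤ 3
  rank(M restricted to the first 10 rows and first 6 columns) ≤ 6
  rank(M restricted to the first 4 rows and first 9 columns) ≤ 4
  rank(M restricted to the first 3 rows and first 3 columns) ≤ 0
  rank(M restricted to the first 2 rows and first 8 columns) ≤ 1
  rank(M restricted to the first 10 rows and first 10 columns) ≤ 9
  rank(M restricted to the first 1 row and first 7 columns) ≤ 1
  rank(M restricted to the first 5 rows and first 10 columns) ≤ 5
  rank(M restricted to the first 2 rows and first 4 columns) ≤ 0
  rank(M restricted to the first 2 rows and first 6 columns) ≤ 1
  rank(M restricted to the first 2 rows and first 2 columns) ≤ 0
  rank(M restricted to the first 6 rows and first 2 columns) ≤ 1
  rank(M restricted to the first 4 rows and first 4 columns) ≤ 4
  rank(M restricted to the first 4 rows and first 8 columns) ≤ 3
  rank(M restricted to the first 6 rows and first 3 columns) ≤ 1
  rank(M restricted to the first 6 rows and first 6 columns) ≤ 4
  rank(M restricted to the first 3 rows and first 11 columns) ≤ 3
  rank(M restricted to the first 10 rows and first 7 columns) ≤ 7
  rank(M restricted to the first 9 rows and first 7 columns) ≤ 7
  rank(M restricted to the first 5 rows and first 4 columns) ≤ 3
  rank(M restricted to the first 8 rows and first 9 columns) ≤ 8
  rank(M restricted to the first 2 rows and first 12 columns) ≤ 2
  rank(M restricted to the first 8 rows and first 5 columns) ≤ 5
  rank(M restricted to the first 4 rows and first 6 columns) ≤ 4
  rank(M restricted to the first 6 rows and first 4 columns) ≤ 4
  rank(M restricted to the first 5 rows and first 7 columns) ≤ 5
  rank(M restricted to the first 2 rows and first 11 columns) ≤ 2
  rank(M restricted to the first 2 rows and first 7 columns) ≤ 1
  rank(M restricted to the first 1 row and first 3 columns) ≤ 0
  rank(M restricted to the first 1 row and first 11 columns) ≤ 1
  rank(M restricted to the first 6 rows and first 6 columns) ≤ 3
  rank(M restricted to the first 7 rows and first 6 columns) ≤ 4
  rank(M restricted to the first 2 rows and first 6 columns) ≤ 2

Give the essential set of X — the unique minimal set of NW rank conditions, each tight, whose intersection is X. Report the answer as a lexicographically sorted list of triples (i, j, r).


Reconstructing r_w from the 34 given conditions:

  0 0 0 0 1 1 1 1 1 1 1 1
  0 0 0 0 1 1 1 1 2 2 2 2
  0 0 0 1 2 2 2 2 3 3 3 3
  1 1 1 2 3 3 3 3 4 4 4 4
  1 1 1 2 3 3 4 4 5 5 5 5
  1 1 1 2 3 3 4 5 6 6 6 6
  1 1 2 3 4 4 5 6 7 7 7 7
  1 2 3 4 5 5 6 7 8 8 8 8
  1 2 3 4 5 6 7 8 9 9 9 9
  1 2 3 4 5 6 7 8 9 9 10 10
  1 2 3 4 5 6 7 8 9 10 11 11
  1 2 3 4 5 6 7 8 9 10 11 12

hence w(1..12) = (5, 9, 4, 1, 7, 8, 3, 2, 6, 11, 10, 12).

ℓ(w)=22; the 7 essential cells (i,j,r):

[(2, 4, 0), (2, 8, 1), (3, 3, 0), (6, 3, 1), (6, 6, 3), (7, 2, 1), (10, 10, 9)]


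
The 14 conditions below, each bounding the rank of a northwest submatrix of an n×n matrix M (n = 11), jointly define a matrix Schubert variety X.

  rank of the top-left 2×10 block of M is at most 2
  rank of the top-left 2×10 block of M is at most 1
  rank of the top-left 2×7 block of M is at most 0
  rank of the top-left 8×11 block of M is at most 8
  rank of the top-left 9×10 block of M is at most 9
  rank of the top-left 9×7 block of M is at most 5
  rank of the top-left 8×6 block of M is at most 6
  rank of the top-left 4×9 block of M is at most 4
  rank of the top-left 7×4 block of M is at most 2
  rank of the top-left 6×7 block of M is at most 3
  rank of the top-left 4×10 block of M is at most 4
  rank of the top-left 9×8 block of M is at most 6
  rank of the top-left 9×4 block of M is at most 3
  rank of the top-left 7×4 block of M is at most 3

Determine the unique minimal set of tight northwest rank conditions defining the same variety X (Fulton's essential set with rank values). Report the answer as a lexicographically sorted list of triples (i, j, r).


Propagating the 14 rank bounds to every northwest block:

  0  0  0  0  0  0  0  1  1  1  1
  0  0  0  0  0  0  0  1  1  1  2
  1  1  1  1  1  1  1  2  2  2  3
  1  2  2  2  2  2  2  3  3  3  4
  1  2  2  2  3  3  3  4  4  4  5
  1  2  2  2  3  3  3  4  5  5  6
  1  2  2  2  3  4  4  5  6  6  7
  1  2  3  3  4  5  5  6  7  7  8
  1  2  3  3  4  5  5  6  7  8  9
  1  2  3  4  5  6  6  7  8  9  10
  1  2  3  4  5  6  7  8  9  10  11

reading off 1-entries of Δ²R: w = (8, 11, 1, 2, 5, 9, 6, 3, 10, 4, 7).

6 SE-corners of the 26-cell Rothe diagram give Ess(w):

[(2, 7, 0), (2, 10, 1), (6, 7, 3), (7, 4, 2), (9, 4, 3), (9, 7, 5)]


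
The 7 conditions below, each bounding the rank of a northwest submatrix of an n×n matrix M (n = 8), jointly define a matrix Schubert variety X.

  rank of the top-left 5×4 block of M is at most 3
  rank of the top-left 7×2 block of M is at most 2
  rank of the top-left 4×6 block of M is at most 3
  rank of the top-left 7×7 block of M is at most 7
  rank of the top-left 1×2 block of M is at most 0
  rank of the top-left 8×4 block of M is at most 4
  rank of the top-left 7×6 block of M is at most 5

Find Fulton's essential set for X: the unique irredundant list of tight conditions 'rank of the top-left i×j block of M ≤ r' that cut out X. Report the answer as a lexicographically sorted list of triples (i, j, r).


The tightest implied rank at each (i,j), from the 7 conditions:

  i=1: 0, 0, 1, 1, 1, 1, 1, 1
  i=2: 1, 1, 2, 2, 2, 2, 2, 2
  i=3: 1, 2, 3, 3, 3, 3, 3, 3
  i=4: 1, 2, 3, 3, 3, 3, 4, 4
  i=5: 1, 2, 3, 3, 4, 4, 5, 5
  i=6: 1, 2, 3, 4, 5, 5, 6, 6
  i=7: 1, 2, 3, 4, 5, 5, 6, 7
  i=8: 1, 2, 3, 4, 5, 6, 7, 8

second differences of R give the permutation w = (3, 1, 2, 7, 5, 4, 8, 6).

D(w) has 7 cells with 4 SE-corners; essential set:

[(1, 2, 0), (4, 6, 3), (5, 4, 3), (7, 6, 5)]


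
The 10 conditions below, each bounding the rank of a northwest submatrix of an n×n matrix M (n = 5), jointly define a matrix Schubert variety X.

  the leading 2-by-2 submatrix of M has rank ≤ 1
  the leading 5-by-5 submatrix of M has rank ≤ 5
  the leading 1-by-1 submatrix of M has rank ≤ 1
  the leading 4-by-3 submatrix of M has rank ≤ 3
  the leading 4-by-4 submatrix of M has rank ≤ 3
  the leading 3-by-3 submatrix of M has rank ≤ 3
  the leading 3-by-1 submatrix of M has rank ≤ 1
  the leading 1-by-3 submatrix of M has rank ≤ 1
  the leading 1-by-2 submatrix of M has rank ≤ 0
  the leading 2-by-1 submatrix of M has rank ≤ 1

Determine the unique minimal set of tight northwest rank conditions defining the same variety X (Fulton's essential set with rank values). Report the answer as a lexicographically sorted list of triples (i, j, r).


Propagating the 10 rank bounds to every northwest block:

  R[1]: 0 0 1 1 1
  R[2]: 1 1 2 2 2
  R[3]: 1 2 3 3 3
  R[4]: 1 2 3 3 4
  R[5]: 1 2 3 4 5

hence w(1..5) = (3, 1, 2, 5, 4).

|D(w)|=3, |Ess(w)|=2:

[(1, 2, 0), (4, 4, 3)]


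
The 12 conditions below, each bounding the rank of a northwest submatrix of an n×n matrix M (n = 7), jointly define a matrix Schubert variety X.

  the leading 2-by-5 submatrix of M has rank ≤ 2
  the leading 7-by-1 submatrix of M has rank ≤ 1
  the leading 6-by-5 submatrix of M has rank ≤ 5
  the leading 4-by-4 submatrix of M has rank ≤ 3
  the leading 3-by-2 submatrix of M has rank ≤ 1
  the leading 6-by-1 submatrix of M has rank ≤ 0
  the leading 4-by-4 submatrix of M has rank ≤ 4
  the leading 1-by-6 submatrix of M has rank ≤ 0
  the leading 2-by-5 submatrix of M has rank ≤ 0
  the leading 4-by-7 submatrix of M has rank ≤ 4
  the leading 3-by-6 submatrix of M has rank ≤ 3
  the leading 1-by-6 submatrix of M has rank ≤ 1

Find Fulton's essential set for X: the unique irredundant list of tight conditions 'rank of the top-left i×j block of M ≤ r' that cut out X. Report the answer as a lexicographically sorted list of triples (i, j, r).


Computing R[i][j] = min implied NW-rank bound (n=7, 12 conditions):

  row 1: 0 0 0 0 0 0 1
  row 2: 0 0 0 0 0 1 2
  row 3: 0 1 1 1 1 2 3
  row 4: 0 1 2 2 2 3 4
  row 5: 0 1 2 3 3 4 5
  row 6: 0 1 2 3 4 5 6
  row 7: 1 2 3 4 5 6 7

reading off 1-entries of Δ²R: w = (7, 6, 2, 3, 4, 5, 1).

ℓ(w)=15; the 3 essential cells (i,j,r):

[(1, 6, 0), (2, 5, 0), (6, 1, 0)]


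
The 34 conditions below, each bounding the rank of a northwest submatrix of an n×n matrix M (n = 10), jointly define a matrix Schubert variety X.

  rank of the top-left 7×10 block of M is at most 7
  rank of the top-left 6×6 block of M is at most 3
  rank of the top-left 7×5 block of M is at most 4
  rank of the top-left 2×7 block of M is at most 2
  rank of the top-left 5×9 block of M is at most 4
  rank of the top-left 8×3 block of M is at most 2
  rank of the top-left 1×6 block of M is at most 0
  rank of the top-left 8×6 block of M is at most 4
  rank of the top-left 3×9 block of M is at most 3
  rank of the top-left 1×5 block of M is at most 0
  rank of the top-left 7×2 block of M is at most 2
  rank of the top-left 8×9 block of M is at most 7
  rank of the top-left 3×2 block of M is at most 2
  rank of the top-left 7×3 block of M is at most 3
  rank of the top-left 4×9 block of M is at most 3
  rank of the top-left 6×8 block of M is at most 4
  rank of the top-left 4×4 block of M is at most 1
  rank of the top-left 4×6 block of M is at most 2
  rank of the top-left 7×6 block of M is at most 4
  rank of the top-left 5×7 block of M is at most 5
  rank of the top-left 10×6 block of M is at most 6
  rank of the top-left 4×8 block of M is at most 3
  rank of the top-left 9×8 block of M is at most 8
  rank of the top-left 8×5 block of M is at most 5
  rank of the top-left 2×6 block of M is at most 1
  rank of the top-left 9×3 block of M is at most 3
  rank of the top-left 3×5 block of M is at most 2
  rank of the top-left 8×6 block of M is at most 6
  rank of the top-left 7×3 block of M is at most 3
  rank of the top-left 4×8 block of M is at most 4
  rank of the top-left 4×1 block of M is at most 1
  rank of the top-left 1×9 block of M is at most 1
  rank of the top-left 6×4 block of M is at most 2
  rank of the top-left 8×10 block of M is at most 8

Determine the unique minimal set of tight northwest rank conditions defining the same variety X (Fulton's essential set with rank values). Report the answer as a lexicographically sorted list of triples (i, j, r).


Computing R[i][j] = min implied NW-rank bound (n=10, 34 conditions):

  i=1: 0 0 0 0 0 0 1 1 1 1
  i=2: 1 1 1 1 1 1 2 2 2 2
  i=3: 1 1 1 1 2 2 3 3 3 3
  i=4: 1 1 1 1 2 2 3 3 3 4
  i=5: 1 2 2 2 3 3 4 4 4 5
  i=6: 1 2 2 2 3 3 4 4 5 6
  i=7: 1 2 2 3 4 4 5 5 6 7
  i=8: 1 2 2 3 4 4 5 6 7 8
  i=9: 1 2 3 4 5 5 6 7 8 9
  i=10: 1 2 3 4 5 6 7 8 9 10

second differences of R give the permutation w = (7, 1, 5, 10, 2, 9, 4, 8, 3, 6).

Rothe diagram D(w) (22 cells), 9 SE-corners (essential conditions):

[(1, 6, 0), (4, 4, 1), (4, 6, 2), (4, 9, 3), (6, 4, 2), (6, 6, 3), (6, 8, 4), (8, 3, 2), (8, 6, 4)]
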